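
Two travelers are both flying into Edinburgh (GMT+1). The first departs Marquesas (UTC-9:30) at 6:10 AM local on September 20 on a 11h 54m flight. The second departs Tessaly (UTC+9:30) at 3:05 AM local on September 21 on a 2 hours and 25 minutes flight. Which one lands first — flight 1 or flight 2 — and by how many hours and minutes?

the second, by 7 hours 34 minutes

Flight 1 in UTC: 6:10 AM + 9:30 = 3:40 PM on Sep 20.
+11 hours and 54 minutes → arrive 3:34 AM UTC on Sep 21.
Flight 2 in UTC: 3:05 AM − 9:30 = 5:35 PM on Sep 20.
+2 hours 25 minutes → arrive 8:00 PM UTC on Sep 20.
Flight 2 lands earlier by 7 hours 34 minutes.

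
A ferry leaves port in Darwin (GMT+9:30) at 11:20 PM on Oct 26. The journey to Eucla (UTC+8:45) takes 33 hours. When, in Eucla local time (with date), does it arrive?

Convert departure to UTC: 11:20 PM − 9:30 = 1:50 PM UTC on Oct 26.
Add 33 hours travel time → 10:50 PM UTC (Oct 27).
Eucla is UTC+8:45, so local arrival = 10:50 PM + 8:45 = 7:35 AM on Oct 28.

7:35 AM on Oct 28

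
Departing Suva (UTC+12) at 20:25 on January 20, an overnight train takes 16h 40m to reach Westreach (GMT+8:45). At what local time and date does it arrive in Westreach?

Convert departure to UTC: 20:25 − 12:00 = 08:25 UTC on Jan 20.
Add 16 hours 40 minutes travel time → 01:05 UTC (Jan 21).
Westreach is UTC+8:45, so local arrival = 01:05 + 8:45 = 09:50 on Jan 21.

09:50 on Jan 21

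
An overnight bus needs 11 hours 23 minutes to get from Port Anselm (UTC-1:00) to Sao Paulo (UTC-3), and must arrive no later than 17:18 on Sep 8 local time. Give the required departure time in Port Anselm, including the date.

07:55 on September 8

Target arrival in UTC: 17:18 + 3:00 = 20:18 on Sep 8.
Subtract 11 hours 23 minutes → departure 08:55 UTC on Sep 8.
Port Anselm is UTC−1:00: 08:55 − 1:00 = 07:55 on Sep 8.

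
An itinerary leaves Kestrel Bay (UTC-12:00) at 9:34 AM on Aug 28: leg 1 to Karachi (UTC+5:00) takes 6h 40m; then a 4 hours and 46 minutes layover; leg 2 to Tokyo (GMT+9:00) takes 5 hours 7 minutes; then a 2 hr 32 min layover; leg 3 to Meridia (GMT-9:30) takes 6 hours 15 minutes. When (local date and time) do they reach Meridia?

1:24 PM on August 29

Convert departure to UTC: 9:34 AM + 12:00 = 9:34 PM UTC on Aug 28.
Add 6 hours and 40 minutes leg 1 → 4:14 AM UTC (Aug 29).
Add 4 hours 46 minutes layover in Karachi → 9:00 AM UTC.
Add 5 hours and 7 minutes leg 2 → 2:07 PM UTC.
Add 2 hours 32 minutes layover in Tokyo → 4:39 PM UTC.
Add 6 hours 15 minutes leg 3 → 10:54 PM UTC.
Meridia is UTC−9:30, so local arrival = 10:54 PM − 9:30 = 1:24 PM on Aug 29.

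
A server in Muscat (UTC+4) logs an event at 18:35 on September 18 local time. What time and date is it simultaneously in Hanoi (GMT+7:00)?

21:35 on Sep 18

In UTC: 18:35 − 4:00 = 14:35 on Sep 18.
Hanoi is UTC+7:00: 14:35 + 7:00 = 21:35 on Sep 18.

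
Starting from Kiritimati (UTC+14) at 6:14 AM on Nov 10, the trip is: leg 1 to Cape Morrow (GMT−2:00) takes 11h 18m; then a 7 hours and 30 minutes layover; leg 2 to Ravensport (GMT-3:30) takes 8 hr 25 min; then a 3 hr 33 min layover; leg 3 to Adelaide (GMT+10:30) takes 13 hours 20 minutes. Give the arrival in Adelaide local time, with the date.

Convert departure to UTC: 6:14 AM − 14:00 = 4:14 PM UTC on Nov 9.
Add 11 hours 18 minutes leg 1 → 3:32 AM UTC (Nov 10).
Add 7 hours 30 minutes layover in Cape Morrow → 11:02 AM UTC.
Add 8 hours 25 minutes leg 2 → 7:27 PM UTC.
Add 3 hours and 33 minutes layover in Ravensport → 11:00 PM UTC.
Add 13 hours 20 minutes leg 3 → 12:20 PM UTC (Nov 11).
Adelaide is UTC+10:30, so local arrival = 12:20 PM + 10:30 = 10:50 PM on Nov 11.

10:50 PM on Nov 11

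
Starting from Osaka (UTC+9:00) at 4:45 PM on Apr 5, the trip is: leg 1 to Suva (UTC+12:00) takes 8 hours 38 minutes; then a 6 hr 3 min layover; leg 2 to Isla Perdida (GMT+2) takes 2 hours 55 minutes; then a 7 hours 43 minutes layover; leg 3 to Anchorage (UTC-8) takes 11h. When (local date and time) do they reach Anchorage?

Convert departure to UTC: 4:45 PM − 9:00 = 7:45 AM UTC on Apr 5.
Add 8 hours and 38 minutes leg 1 → 4:23 PM UTC.
Add 6 hours and 3 minutes layover in Suva → 10:26 PM UTC.
Add 2 hours and 55 minutes leg 2 → 1:21 AM UTC (Apr 6).
Add 7 hours and 43 minutes layover in Isla Perdida → 9:04 AM UTC.
Add 11 hours leg 3 → 8:04 PM UTC.
Anchorage is UTC−8:00, so local arrival = 8:04 PM − 8:00 = 12:04 PM on Apr 6.

12:04 PM on Apr 6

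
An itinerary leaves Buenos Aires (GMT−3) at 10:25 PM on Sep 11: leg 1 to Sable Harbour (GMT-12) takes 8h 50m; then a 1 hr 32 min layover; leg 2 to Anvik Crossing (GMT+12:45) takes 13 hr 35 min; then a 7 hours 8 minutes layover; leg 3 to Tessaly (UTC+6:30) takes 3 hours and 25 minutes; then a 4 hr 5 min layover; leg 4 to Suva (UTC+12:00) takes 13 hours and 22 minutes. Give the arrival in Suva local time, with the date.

5:22 PM on September 14

Convert departure to UTC: 10:25 PM + 3:00 = 1:25 AM UTC on Sep 12.
Add 8 hours and 50 minutes leg 1 → 10:15 AM UTC.
Add 1 hour 32 minutes layover in Sable Harbour → 11:47 AM UTC.
Add 13 hours 35 minutes leg 2 → 1:22 AM UTC (Sep 13).
Add 7 hours and 8 minutes layover in Anvik Crossing → 8:30 AM UTC.
Add 3 hours and 25 minutes leg 3 → 11:55 AM UTC.
Add 4 hours and 5 minutes layover in Tessaly → 4:00 PM UTC.
Add 13 hours 22 minutes leg 4 → 5:22 AM UTC (Sep 14).
Suva is UTC+12:00, so local arrival = 5:22 AM + 12:00 = 5:22 PM on Sep 14.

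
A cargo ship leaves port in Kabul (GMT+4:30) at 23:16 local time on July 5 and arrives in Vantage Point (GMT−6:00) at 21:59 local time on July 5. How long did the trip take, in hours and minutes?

Departure in UTC: 23:16 − 4:30 = 18:46 on Jul 5.
Arrival in UTC: 21:59 + 6:00 = 03:59 on Jul 6.
Elapsed = 03:59 − 18:46 (+1 day) = 9 hours 13 minutes.

9 hours 13 minutes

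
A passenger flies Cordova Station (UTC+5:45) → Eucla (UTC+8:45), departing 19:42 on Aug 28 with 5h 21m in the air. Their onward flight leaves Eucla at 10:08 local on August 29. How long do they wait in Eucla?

6 hours 5 minutes

Convert departure to UTC: 19:42 − 5:45 = 13:57 UTC on Aug 28.
Add 5 hours 21 minutes flight time → 19:18 UTC.
Eucla is UTC+8:45, so local arrival = 19:18 + 8:45 = 04:03 on Aug 29.
Layover = 10:08 − 04:03 = 6 hours 5 minutes.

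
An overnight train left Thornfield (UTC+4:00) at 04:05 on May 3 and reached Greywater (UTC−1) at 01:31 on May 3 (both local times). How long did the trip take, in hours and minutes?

2 hours 26 minutes

Departure in UTC: 04:05 − 4:00 = 00:05 on May 3.
Arrival in UTC: 01:31 + 1:00 = 02:31 on May 3.
Elapsed = 02:31 − 00:05 = 2 hours 26 minutes.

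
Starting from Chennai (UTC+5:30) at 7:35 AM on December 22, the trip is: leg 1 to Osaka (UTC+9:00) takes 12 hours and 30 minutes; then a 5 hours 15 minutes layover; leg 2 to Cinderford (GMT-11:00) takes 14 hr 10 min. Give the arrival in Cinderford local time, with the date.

Convert departure to UTC: 7:35 AM − 5:30 = 2:05 AM UTC on Dec 22.
Add 12 hours 30 minutes leg 1 → 2:35 PM UTC.
Add 5 hours and 15 minutes layover in Osaka → 7:50 PM UTC.
Add 14 hours and 10 minutes leg 2 → 10:00 AM UTC (Dec 23).
Cinderford is UTC−11:00, so local arrival = 10:00 AM − 11:00 = 11:00 PM on Dec 22.

11:00 PM on December 22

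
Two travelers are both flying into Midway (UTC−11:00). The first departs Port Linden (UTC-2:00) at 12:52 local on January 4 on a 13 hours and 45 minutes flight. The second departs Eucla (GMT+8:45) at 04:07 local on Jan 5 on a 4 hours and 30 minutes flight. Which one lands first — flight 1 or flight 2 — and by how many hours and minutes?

Flight 1 in UTC: 12:52 + 2:00 = 14:52 on Jan 4.
+13 hours 45 minutes → arrive 04:37 UTC on Jan 5.
Flight 2 in UTC: 04:07 − 8:45 = 19:22 on Jan 4.
+4 hours 30 minutes → arrive 23:52 UTC on Jan 4.
Flight 2 lands earlier by 4 hours 45 minutes.

the second, by 4 hours 45 minutes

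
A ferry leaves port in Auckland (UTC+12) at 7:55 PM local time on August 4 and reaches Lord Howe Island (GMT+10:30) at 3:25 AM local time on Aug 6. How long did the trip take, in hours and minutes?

33 hours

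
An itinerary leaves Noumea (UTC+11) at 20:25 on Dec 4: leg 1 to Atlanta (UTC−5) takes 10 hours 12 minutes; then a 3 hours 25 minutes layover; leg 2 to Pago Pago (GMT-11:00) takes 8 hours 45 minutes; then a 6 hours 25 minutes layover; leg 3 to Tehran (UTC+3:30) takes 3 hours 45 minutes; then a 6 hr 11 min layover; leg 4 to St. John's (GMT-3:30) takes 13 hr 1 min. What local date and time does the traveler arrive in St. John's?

09:39 on December 6

Convert departure to UTC: 20:25 − 11:00 = 09:25 UTC on Dec 4.
Add 10 hours 12 minutes leg 1 → 19:37 UTC.
Add 3 hours and 25 minutes layover in Atlanta → 23:02 UTC.
Add 8 hours 45 minutes leg 2 → 07:47 UTC (Dec 5).
Add 6 hours 25 minutes layover in Pago Pago → 14:12 UTC.
Add 3 hours and 45 minutes leg 3 → 17:57 UTC.
Add 6 hours and 11 minutes layover in Tehran → 00:08 UTC (Dec 6).
Add 13 hours 1 minute leg 4 → 13:09 UTC.
St. John's is UTC−3:30, so local arrival = 13:09 − 3:30 = 09:39 on Dec 6.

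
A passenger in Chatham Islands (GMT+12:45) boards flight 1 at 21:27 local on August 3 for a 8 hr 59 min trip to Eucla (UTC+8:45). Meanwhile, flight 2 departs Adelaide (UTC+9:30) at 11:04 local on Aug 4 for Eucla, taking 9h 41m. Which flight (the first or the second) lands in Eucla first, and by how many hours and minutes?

Flight 1 in UTC: 21:27 − 12:45 = 08:42 on Aug 3.
+8 hours and 59 minutes → arrive 17:41 UTC on Aug 3.
Flight 2 in UTC: 11:04 − 9:30 = 01:34 on Aug 4.
+9 hours and 41 minutes → arrive 11:15 UTC on Aug 4.
Flight 1 lands earlier by 17 hours 34 minutes.

the first, by 17 hours 34 minutes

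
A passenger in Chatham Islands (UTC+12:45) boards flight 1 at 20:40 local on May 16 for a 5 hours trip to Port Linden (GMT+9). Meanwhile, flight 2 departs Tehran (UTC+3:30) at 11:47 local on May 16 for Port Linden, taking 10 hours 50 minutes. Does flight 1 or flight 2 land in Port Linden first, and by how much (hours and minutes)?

Flight 1 in UTC: 20:40 − 12:45 = 07:55 on May 16.
+5 hours → arrive 12:55 UTC on May 16.
Flight 2 in UTC: 11:47 − 3:30 = 08:17 on May 16.
+10 hours 50 minutes → arrive 19:07 UTC on May 16.
Flight 1 lands earlier by 6 hours 12 minutes.

the first, by 6 hours 12 minutes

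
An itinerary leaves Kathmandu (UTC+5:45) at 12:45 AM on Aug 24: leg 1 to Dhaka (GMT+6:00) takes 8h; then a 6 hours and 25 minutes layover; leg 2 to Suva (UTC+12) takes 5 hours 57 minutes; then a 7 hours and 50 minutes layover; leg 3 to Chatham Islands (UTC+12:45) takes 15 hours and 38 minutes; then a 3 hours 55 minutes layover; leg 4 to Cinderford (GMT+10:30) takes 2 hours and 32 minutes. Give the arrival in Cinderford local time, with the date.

Convert departure to UTC: 12:45 AM − 5:45 = 7:00 PM UTC on Aug 23.
Add 8 hours leg 1 → 3:00 AM UTC (Aug 24).
Add 6 hours and 25 minutes layover in Dhaka → 9:25 AM UTC.
Add 5 hours and 57 minutes leg 2 → 3:22 PM UTC.
Add 7 hours 50 minutes layover in Suva → 11:12 PM UTC.
Add 15 hours 38 minutes leg 3 → 2:50 PM UTC (Aug 25).
Add 3 hours 55 minutes layover in Chatham Islands → 6:45 PM UTC.
Add 2 hours and 32 minutes leg 4 → 9:17 PM UTC.
Cinderford is UTC+10:30, so local arrival = 9:17 PM + 10:30 = 7:47 AM on Aug 26.

7:47 AM on August 26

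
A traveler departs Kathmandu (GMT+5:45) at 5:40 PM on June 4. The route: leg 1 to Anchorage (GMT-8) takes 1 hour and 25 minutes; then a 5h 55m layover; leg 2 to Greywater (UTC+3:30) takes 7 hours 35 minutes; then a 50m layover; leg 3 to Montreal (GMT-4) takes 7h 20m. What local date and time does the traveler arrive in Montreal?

Convert departure to UTC: 5:40 PM − 5:45 = 11:55 AM UTC on Jun 4.
Add 1 hour 25 minutes leg 1 → 1:20 PM UTC.
Add 5 hours and 55 minutes layover in Anchorage → 7:15 PM UTC.
Add 7 hours 35 minutes leg 2 → 2:50 AM UTC (Jun 5).
Add 50 minutes layover in Greywater → 3:40 AM UTC.
Add 7 hours and 20 minutes leg 3 → 11:00 AM UTC.
Montreal is UTC−4:00, so local arrival = 11:00 AM − 4:00 = 7:00 AM on Jun 5.

7:00 AM on June 5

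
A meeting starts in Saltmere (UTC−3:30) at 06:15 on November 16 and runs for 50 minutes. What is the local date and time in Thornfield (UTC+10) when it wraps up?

20:35 on November 16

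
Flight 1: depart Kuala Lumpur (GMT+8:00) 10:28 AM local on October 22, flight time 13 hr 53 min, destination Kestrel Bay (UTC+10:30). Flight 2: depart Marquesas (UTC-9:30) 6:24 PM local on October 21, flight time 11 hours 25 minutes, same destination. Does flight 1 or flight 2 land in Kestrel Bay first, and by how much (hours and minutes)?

Flight 1 in UTC: 10:28 AM − 8:00 = 2:28 AM on Oct 22.
+13 hours and 53 minutes → arrive 4:21 PM UTC on Oct 22.
Flight 2 in UTC: 6:24 PM + 9:30 = 3:54 AM on Oct 22.
+11 hours 25 minutes → arrive 3:19 PM UTC on Oct 22.
Flight 2 lands earlier by 1 hour 2 minutes.

the second, by 1 hour 2 minutes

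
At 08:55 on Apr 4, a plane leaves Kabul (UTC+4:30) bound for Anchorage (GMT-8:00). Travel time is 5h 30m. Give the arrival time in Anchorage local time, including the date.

01:55 on April 4

Convert departure to UTC: 08:55 − 4:30 = 04:25 UTC on Apr 4.
Add 5 hours 30 minutes travel time → 09:55 UTC.
Anchorage is UTC−8:00, so local arrival = 09:55 − 8:00 = 01:55 on Apr 4.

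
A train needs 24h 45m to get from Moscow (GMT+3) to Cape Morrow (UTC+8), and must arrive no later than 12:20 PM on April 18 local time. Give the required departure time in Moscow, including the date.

6:35 AM on April 17

Target arrival in UTC: 12:20 PM − 8:00 = 4:20 AM on Apr 18.
Subtract 24 hours 45 minutes → departure 3:35 AM UTC on Apr 17.
Moscow is UTC+3:00: 3:35 AM + 3:00 = 6:35 AM on Apr 17.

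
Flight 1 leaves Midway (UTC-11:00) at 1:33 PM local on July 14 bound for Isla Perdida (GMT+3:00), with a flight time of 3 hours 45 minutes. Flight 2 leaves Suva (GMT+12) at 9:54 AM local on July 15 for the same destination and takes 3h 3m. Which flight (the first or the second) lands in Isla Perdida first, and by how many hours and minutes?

the second, by 3 hours 21 minutes

Flight 1 in UTC: 1:33 PM + 11:00 = 12:33 AM on Jul 15.
+3 hours and 45 minutes → arrive 4:18 AM UTC on Jul 15.
Flight 2 in UTC: 9:54 AM − 12:00 = 9:54 PM on Jul 14.
+3 hours 3 minutes → arrive 12:57 AM UTC on Jul 15.
Flight 2 lands earlier by 3 hours 21 minutes.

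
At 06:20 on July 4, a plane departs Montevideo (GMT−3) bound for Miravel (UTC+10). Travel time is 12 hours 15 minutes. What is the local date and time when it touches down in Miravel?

Convert departure to UTC: 06:20 + 3:00 = 09:20 UTC on Jul 4.
Add 12 hours and 15 minutes travel time → 21:35 UTC.
Miravel is UTC+10:00, so local arrival = 21:35 + 10:00 = 07:35 on Jul 5.

07:35 on July 5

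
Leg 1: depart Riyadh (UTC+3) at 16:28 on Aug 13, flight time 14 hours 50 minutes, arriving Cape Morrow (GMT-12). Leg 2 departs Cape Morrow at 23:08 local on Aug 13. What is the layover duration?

Convert departure to UTC: 16:28 − 3:00 = 13:28 UTC on Aug 13.
Add 14 hours and 50 minutes flight time → 04:18 UTC (Aug 14).
Cape Morrow is UTC−12:00, so local arrival = 04:18 − 12:00 = 16:18 on Aug 13.
Layover = 23:08 − 16:18 = 6 hours 50 minutes.

6 hours 50 minutes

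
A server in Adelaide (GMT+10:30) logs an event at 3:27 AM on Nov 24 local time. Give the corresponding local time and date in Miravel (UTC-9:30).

7:27 AM on November 23

In UTC: 3:27 AM − 10:30 = 4:57 PM on Nov 23.
Miravel is UTC−9:30: 4:57 PM − 9:30 = 7:27 AM on Nov 23.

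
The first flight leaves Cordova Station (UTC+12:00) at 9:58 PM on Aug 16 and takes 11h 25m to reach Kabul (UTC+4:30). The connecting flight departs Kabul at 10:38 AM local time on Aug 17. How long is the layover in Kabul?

Convert departure to UTC: 9:58 PM − 12:00 = 9:58 AM UTC on Aug 16.
Add 11 hours 25 minutes flight time → 9:23 PM UTC.
Kabul is UTC+4:30, so local arrival = 9:23 PM + 4:30 = 1:53 AM on Aug 17.
Layover = 10:38 AM − 1:53 AM = 8 hours 45 minutes.

8 hours 45 minutes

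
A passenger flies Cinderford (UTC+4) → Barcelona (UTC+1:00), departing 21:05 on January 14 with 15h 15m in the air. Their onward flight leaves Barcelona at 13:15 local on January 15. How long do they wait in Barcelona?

3 hours 55 minutes

Convert departure to UTC: 21:05 − 4:00 = 17:05 UTC on Jan 14.
Add 15 hours 15 minutes flight time → 08:20 UTC (Jan 15).
Barcelona is UTC+1:00, so local arrival = 08:20 + 1:00 = 09:20 on Jan 15.
Layover = 13:15 − 09:20 = 3 hours 55 minutes.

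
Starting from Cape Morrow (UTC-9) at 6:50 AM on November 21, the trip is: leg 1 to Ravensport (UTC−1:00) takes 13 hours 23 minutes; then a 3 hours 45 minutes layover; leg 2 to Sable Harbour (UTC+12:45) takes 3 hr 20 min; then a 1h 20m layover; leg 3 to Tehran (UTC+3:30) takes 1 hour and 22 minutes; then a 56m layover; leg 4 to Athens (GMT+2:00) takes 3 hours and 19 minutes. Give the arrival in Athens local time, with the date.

9:15 PM on Nov 22

Convert departure to UTC: 6:50 AM + 9:00 = 3:50 PM UTC on Nov 21.
Add 13 hours and 23 minutes leg 1 → 5:13 AM UTC (Nov 22).
Add 3 hours and 45 minutes layover in Ravensport → 8:58 AM UTC.
Add 3 hours 20 minutes leg 2 → 12:18 PM UTC.
Add 1 hour and 20 minutes layover in Sable Harbour → 1:38 PM UTC.
Add 1 hour 22 minutes leg 3 → 3:00 PM UTC.
Add 56 minutes layover in Tehran → 3:56 PM UTC.
Add 3 hours and 19 minutes leg 4 → 7:15 PM UTC.
Athens is UTC+2:00, so local arrival = 7:15 PM + 2:00 = 9:15 PM on Nov 22.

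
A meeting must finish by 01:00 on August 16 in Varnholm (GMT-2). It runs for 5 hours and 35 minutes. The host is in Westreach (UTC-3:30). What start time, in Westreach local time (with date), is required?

17:55 on August 15

Target end time in UTC: 01:00 + 2:00 = 03:00 on Aug 16.
Subtract 5 hours 35 minutes → start 21:25 UTC on Aug 15.
Westreach is UTC−3:30: 21:25 − 3:30 = 17:55 on Aug 15.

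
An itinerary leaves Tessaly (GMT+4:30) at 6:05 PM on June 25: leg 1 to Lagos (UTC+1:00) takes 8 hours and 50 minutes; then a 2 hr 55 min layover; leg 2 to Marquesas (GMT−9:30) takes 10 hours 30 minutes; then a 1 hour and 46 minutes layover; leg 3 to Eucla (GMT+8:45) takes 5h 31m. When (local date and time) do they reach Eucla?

3:52 AM on June 27

Convert departure to UTC: 6:05 PM − 4:30 = 1:35 PM UTC on Jun 25.
Add 8 hours 50 minutes leg 1 → 10:25 PM UTC.
Add 2 hours 55 minutes layover in Lagos → 1:20 AM UTC (Jun 26).
Add 10 hours 30 minutes leg 2 → 11:50 AM UTC.
Add 1 hour and 46 minutes layover in Marquesas → 1:36 PM UTC.
Add 5 hours and 31 minutes leg 3 → 7:07 PM UTC.
Eucla is UTC+8:45, so local arrival = 7:07 PM + 8:45 = 3:52 AM on Jun 27.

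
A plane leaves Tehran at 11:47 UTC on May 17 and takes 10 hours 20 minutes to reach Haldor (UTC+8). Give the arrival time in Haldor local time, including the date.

Departure is given in UTC: 11:47 on May 17.
Add 10 hours and 20 minutes → 22:07 UTC.
Haldor is UTC+8:00: 22:07 + 8:00 = 06:07 on May 18.

06:07 on May 18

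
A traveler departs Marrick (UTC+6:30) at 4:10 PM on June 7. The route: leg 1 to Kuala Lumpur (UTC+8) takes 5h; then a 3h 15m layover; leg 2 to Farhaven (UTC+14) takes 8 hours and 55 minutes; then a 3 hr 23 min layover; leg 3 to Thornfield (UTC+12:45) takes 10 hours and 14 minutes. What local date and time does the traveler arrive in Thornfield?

Convert departure to UTC: 4:10 PM − 6:30 = 9:40 AM UTC on Jun 7.
Add 5 hours leg 1 → 2:40 PM UTC.
Add 3 hours and 15 minutes layover in Kuala Lumpur → 5:55 PM UTC.
Add 8 hours and 55 minutes leg 2 → 2:50 AM UTC (Jun 8).
Add 3 hours 23 minutes layover in Farhaven → 6:13 AM UTC.
Add 10 hours 14 minutes leg 3 → 4:27 PM UTC.
Thornfield is UTC+12:45, so local arrival = 4:27 PM + 12:45 = 5:12 AM on Jun 9.

5:12 AM on June 9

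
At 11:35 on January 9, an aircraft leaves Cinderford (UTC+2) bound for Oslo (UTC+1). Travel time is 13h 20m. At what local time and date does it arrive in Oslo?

Oslo is 1:00 behind Cinderford.
After 13 hours and 20 minutes it is 00:55 (Jan 10) in Cinderford.
Shift by the zone difference: 00:55 − 1:00 = 23:55 on Jan 9 in Oslo.

23:55 on January 9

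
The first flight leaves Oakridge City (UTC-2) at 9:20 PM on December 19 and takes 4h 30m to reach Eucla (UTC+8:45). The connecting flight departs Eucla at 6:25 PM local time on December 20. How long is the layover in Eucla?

Convert departure to UTC: 9:20 PM + 2:00 = 11:20 PM UTC on Dec 19.
Add 4 hours and 30 minutes flight time → 3:50 AM UTC (Dec 20).
Eucla is UTC+8:45, so local arrival = 3:50 AM + 8:45 = 12:35 PM on Dec 20.
Layover = 6:25 PM − 12:35 PM = 5 hours 50 minutes.

5 hours 50 minutes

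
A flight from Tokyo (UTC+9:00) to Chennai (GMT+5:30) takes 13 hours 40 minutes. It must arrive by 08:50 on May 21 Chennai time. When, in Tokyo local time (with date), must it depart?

Target arrival in UTC: 08:50 − 5:30 = 03:20 on May 21.
Subtract 13 hours and 40 minutes → departure 13:40 UTC on May 20.
Tokyo is UTC+9:00: 13:40 + 9:00 = 22:40 on May 20.

22:40 on May 20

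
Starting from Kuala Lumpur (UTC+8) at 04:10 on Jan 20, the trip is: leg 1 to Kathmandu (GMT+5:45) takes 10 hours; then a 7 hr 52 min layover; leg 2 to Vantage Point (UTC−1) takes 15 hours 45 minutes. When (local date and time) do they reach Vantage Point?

Convert departure to UTC: 04:10 − 8:00 = 20:10 UTC on Jan 19.
Add 10 hours leg 1 → 06:10 UTC (Jan 20).
Add 7 hours 52 minutes layover in Kathmandu → 14:02 UTC.
Add 15 hours 45 minutes leg 2 → 05:47 UTC (Jan 21).
Vantage Point is UTC−1:00, so local arrival = 05:47 − 1:00 = 04:47 on Jan 21.

04:47 on January 21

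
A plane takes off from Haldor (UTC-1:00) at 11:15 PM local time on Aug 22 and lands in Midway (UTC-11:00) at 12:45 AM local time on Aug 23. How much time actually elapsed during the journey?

11 hours 30 minutes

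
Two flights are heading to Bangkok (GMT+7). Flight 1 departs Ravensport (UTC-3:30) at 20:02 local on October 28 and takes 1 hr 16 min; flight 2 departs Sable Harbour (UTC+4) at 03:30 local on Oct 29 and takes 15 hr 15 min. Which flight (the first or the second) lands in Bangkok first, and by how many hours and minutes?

the first, by 13 hours 57 minutes

Flight 1 in UTC: 20:02 + 3:30 = 23:32 on Oct 28.
+1 hour 16 minutes → arrive 00:48 UTC on Oct 29.
Flight 2 in UTC: 03:30 − 4:00 = 23:30 on Oct 28.
+15 hours 15 minutes → arrive 14:45 UTC on Oct 29.
Flight 1 lands earlier by 13 hours 57 minutes.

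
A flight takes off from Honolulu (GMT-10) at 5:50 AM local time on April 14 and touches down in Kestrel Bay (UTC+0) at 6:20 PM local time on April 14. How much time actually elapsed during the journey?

Departure in UTC: 5:50 AM + 10:00 = 3:50 PM on Apr 14.
Arrival is already UTC: 6:20 PM on Apr 14.
Elapsed = 6:20 PM − 3:50 PM = 2 hours 30 minutes.

2 hours 30 minutes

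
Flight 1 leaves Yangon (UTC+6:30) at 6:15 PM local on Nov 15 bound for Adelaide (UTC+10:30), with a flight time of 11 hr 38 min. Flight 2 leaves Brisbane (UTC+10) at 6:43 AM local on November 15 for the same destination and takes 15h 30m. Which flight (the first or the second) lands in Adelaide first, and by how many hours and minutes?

the second, by 11 hours 10 minutes

Flight 1 in UTC: 6:15 PM − 6:30 = 11:45 AM on Nov 15.
+11 hours and 38 minutes → arrive 11:23 PM UTC on Nov 15.
Flight 2 in UTC: 6:43 AM − 10:00 = 8:43 PM on Nov 14.
+15 hours and 30 minutes → arrive 12:13 PM UTC on Nov 15.
Flight 2 lands earlier by 11 hours 10 minutes.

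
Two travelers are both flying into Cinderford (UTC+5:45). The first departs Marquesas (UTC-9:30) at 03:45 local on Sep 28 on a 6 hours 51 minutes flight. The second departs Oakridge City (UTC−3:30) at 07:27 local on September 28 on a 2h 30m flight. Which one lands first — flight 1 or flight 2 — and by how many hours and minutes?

Flight 1 in UTC: 03:45 + 9:30 = 13:15 on Sep 28.
+6 hours 51 minutes → arrive 20:06 UTC on Sep 28.
Flight 2 in UTC: 07:27 + 3:30 = 10:57 on Sep 28.
+2 hours 30 minutes → arrive 13:27 UTC on Sep 28.
Flight 2 lands earlier by 6 hours 39 minutes.

the second, by 6 hours 39 minutes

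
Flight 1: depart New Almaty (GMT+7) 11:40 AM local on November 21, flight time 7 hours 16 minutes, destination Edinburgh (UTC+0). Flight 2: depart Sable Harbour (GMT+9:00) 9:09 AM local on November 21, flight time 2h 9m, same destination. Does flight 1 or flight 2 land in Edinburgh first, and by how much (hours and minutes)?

the second, by 9 hours 38 minutes

Flight 1 in UTC: 11:40 AM − 7:00 = 4:40 AM on Nov 21.
+7 hours 16 minutes → arrive 11:56 AM UTC on Nov 21.
Flight 2 in UTC: 9:09 AM − 9:00 = 12:09 AM on Nov 21.
+2 hours and 9 minutes → arrive 2:18 AM UTC on Nov 21.
Flight 2 lands earlier by 9 hours 38 minutes.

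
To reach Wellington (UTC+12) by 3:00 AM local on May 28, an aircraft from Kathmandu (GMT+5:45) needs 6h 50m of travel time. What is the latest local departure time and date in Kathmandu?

1:55 PM on May 27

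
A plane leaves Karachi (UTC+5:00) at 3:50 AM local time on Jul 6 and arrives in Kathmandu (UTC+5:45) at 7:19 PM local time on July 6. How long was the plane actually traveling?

14 hours 44 minutes

Departure in UTC: 3:50 AM − 5:00 = 10:50 PM on Jul 5.
Arrival in UTC: 7:19 PM − 5:45 = 1:34 PM on Jul 6.
Elapsed = 1:34 PM − 10:50 PM (+1 day) = 14 hours 44 minutes.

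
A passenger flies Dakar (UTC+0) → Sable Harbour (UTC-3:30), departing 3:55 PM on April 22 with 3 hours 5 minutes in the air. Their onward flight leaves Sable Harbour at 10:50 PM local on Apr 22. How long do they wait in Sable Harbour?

7 hours 20 minutes

Dakar is at UTC+0, so departure is already 3:55 PM UTC on Apr 22.
Add 3 hours and 5 minutes flight time → 7:00 PM UTC.
Sable Harbour is UTC−3:30, so local arrival = 7:00 PM − 3:30 = 3:30 PM on Apr 22.
Layover = 10:50 PM − 3:30 PM = 7 hours 20 minutes.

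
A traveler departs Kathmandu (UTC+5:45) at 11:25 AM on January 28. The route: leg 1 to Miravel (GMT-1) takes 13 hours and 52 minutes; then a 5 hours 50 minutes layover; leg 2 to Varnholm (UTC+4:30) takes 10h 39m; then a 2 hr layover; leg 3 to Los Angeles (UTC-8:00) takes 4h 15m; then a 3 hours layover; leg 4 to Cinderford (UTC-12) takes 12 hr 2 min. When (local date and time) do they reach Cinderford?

9:18 PM on Jan 29

Convert departure to UTC: 11:25 AM − 5:45 = 5:40 AM UTC on Jan 28.
Add 13 hours 52 minutes leg 1 → 7:32 PM UTC.
Add 5 hours and 50 minutes layover in Miravel → 1:22 AM UTC (Jan 29).
Add 10 hours 39 minutes leg 2 → 12:01 PM UTC.
Add 2 hours layover in Varnholm → 2:01 PM UTC.
Add 4 hours 15 minutes leg 3 → 6:16 PM UTC.
Add 3 hours layover in Los Angeles → 9:16 PM UTC.
Add 12 hours 2 minutes leg 4 → 9:18 AM UTC (Jan 30).
Cinderford is UTC−12:00, so local arrival = 9:18 AM − 12:00 = 9:18 PM on Jan 29.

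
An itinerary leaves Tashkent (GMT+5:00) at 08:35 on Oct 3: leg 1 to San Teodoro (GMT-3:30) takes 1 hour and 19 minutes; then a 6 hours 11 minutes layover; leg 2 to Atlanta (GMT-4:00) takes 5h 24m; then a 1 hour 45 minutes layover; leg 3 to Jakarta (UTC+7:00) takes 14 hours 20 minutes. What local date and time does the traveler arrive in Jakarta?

15:34 on October 4

Convert departure to UTC: 08:35 − 5:00 = 03:35 UTC on Oct 3.
Add 1 hour and 19 minutes leg 1 → 04:54 UTC.
Add 6 hours and 11 minutes layover in San Teodoro → 11:05 UTC.
Add 5 hours 24 minutes leg 2 → 16:29 UTC.
Add 1 hour 45 minutes layover in Atlanta → 18:14 UTC.
Add 14 hours and 20 minutes leg 3 → 08:34 UTC (Oct 4).
Jakarta is UTC+7:00, so local arrival = 08:34 + 7:00 = 15:34 on Oct 4.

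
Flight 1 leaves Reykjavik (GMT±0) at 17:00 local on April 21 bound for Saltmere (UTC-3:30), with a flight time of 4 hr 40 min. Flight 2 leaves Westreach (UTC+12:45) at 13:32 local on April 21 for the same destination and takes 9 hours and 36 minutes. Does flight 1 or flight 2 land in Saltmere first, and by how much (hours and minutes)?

the second, by 11 hours 17 minutes

Flight 1 departs at 17:00 UTC (Apr 21).
+4 hours and 40 minutes → arrive 21:40 UTC on Apr 21.
Flight 2 in UTC: 13:32 − 12:45 = 00:47 on Apr 21.
+9 hours 36 minutes → arrive 10:23 UTC on Apr 21.
Flight 2 lands earlier by 11 hours 17 minutes.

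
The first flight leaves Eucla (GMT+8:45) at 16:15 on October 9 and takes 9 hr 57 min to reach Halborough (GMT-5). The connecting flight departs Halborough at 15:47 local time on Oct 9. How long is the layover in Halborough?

Convert departure to UTC: 16:15 − 8:45 = 07:30 UTC on Oct 9.
Add 9 hours and 57 minutes flight time → 17:27 UTC.
Halborough is UTC−5:00, so local arrival = 17:27 − 5:00 = 12:27 on Oct 9.
Layover = 15:47 − 12:27 = 3 hours 20 minutes.

3 hours 20 minutes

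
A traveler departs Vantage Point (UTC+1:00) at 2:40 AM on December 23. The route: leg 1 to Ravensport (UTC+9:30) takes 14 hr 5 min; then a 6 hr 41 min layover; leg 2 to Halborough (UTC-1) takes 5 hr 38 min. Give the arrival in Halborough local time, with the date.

3:04 AM on Dec 24

Convert departure to UTC: 2:40 AM − 1:00 = 1:40 AM UTC on Dec 23.
Add 14 hours 5 minutes leg 1 → 3:45 PM UTC.
Add 6 hours and 41 minutes layover in Ravensport → 10:26 PM UTC.
Add 5 hours and 38 minutes leg 2 → 4:04 AM UTC (Dec 24).
Halborough is UTC−1:00, so local arrival = 4:04 AM − 1:00 = 3:04 AM on Dec 24.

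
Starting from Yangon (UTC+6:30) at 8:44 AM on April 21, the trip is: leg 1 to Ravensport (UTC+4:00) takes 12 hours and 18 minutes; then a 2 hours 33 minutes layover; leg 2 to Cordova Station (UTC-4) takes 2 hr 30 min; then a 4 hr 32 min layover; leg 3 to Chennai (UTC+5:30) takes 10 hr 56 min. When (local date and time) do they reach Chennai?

Convert departure to UTC: 8:44 AM − 6:30 = 2:14 AM UTC on Apr 21.
Add 12 hours 18 minutes leg 1 → 2:32 PM UTC.
Add 2 hours and 33 minutes layover in Ravensport → 5:05 PM UTC.
Add 2 hours and 30 minutes leg 2 → 7:35 PM UTC.
Add 4 hours 32 minutes layover in Cordova Station → 12:07 AM UTC (Apr 22).
Add 10 hours 56 minutes leg 3 → 11:03 AM UTC.
Chennai is UTC+5:30, so local arrival = 11:03 AM + 5:30 = 4:33 PM on Apr 22.

4:33 PM on April 22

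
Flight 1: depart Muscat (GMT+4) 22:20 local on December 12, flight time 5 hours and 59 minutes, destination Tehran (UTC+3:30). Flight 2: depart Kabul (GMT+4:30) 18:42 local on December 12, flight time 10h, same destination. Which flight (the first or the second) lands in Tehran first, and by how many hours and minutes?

Flight 1 in UTC: 22:20 − 4:00 = 18:20 on Dec 12.
+5 hours and 59 minutes → arrive 00:19 UTC on Dec 13.
Flight 2 in UTC: 18:42 − 4:30 = 14:12 on Dec 12.
+10 hours → arrive 00:12 UTC on Dec 13.
Flight 2 lands earlier by 7 minutes.

the second, by 7 minutes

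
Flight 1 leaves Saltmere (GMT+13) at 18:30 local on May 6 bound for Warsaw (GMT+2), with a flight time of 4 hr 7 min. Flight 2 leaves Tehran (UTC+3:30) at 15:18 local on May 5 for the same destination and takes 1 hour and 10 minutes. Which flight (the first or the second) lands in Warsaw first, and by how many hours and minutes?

the second, by 20 hours 39 minutes

Flight 1 in UTC: 18:30 − 13:00 = 05:30 on May 6.
+4 hours and 7 minutes → arrive 09:37 UTC on May 6.
Flight 2 in UTC: 15:18 − 3:30 = 11:48 on May 5.
+1 hour and 10 minutes → arrive 12:58 UTC on May 5.
Flight 2 lands earlier by 20 hours 39 minutes.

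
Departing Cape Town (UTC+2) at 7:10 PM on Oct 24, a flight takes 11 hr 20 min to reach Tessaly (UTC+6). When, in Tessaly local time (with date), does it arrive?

10:30 AM on Oct 25

Tessaly is 4:00 ahead of Cape Town.
After 11 hours and 20 minutes it is 6:30 AM (Oct 25) in Cape Town.
Shift by the zone difference: 6:30 AM + 4:00 = 10:30 AM on Oct 25 in Tessaly.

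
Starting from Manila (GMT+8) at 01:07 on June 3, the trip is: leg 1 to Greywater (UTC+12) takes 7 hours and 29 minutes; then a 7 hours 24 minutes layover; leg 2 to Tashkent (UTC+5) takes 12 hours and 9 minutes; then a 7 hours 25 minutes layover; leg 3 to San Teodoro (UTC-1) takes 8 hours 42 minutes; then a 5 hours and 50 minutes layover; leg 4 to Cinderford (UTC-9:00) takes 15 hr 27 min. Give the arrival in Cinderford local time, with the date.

Convert departure to UTC: 01:07 − 8:00 = 17:07 UTC on Jun 2.
Add 7 hours 29 minutes leg 1 → 00:36 UTC (Jun 3).
Add 7 hours and 24 minutes layover in Greywater → 08:00 UTC.
Add 12 hours and 9 minutes leg 2 → 20:09 UTC.
Add 7 hours 25 minutes layover in Tashkent → 03:34 UTC (Jun 4).
Add 8 hours and 42 minutes leg 3 → 12:16 UTC.
Add 5 hours 50 minutes layover in San Teodoro → 18:06 UTC.
Add 15 hours 27 minutes leg 4 → 09:33 UTC (Jun 5).
Cinderford is UTC−9:00, so local arrival = 09:33 − 9:00 = 00:33 on Jun 5.

00:33 on June 5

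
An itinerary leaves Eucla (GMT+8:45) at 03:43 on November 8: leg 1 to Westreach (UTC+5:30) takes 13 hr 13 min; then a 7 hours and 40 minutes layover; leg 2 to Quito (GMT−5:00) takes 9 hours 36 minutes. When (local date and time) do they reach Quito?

20:27 on Nov 8

Convert departure to UTC: 03:43 − 8:45 = 18:58 UTC on Nov 7.
Add 13 hours and 13 minutes leg 1 → 08:11 UTC (Nov 8).
Add 7 hours 40 minutes layover in Westreach → 15:51 UTC.
Add 9 hours 36 minutes leg 2 → 01:27 UTC (Nov 9).
Quito is UTC−5:00, so local arrival = 01:27 − 5:00 = 20:27 on Nov 8.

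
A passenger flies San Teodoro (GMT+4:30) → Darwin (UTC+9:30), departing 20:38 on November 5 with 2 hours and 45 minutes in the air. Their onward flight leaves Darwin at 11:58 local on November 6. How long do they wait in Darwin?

7 hours 35 minutes

Convert departure to UTC: 20:38 − 4:30 = 16:08 UTC on Nov 5.
Add 2 hours 45 minutes flight time → 18:53 UTC.
Darwin is UTC+9:30, so local arrival = 18:53 + 9:30 = 04:23 on Nov 6.
Layover = 11:58 − 04:23 = 7 hours 35 minutes.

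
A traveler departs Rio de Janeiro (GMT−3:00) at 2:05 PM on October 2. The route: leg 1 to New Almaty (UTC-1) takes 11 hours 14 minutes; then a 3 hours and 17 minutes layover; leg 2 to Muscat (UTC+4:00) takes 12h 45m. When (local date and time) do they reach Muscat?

12:21 AM on Oct 4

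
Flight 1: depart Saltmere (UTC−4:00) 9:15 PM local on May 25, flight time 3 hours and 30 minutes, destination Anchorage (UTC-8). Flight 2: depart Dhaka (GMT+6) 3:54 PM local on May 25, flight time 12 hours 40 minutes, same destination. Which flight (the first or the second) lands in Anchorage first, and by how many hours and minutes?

the second, by 6 hours 11 minutes

Flight 1 in UTC: 9:15 PM + 4:00 = 1:15 AM on May 26.
+3 hours 30 minutes → arrive 4:45 AM UTC on May 26.
Flight 2 in UTC: 3:54 PM − 6:00 = 9:54 AM on May 25.
+12 hours 40 minutes → arrive 10:34 PM UTC on May 25.
Flight 2 lands earlier by 6 hours 11 minutes.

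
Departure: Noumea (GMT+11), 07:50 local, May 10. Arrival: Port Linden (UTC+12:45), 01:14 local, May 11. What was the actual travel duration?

15 hours 39 minutes

Port Linden is 1:45 ahead of Noumea.
Clock-face elapsed time (ignoring zones) is 17 hours 24 minutes.
Actual elapsed = 17 hours 24 minutes − 1:45 = 15 hours 39 minutes.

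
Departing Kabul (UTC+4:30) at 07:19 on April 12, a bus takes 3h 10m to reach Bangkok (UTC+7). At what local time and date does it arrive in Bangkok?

12:59 on April 12

Convert departure to UTC: 07:19 − 4:30 = 02:49 UTC on Apr 12.
Add 3 hours and 10 minutes travel time → 05:59 UTC.
Bangkok is UTC+7:00, so local arrival = 05:59 + 7:00 = 12:59 on Apr 12.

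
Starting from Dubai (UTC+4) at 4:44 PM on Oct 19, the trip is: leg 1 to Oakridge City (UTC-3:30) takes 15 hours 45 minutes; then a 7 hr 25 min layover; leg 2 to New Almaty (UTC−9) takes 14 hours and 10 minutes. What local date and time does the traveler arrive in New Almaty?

5:04 PM on Oct 20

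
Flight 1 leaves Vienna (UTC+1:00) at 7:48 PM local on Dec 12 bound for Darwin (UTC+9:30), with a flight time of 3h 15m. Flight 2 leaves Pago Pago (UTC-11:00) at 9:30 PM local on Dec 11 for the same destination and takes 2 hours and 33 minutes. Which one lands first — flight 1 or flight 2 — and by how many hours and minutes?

the second, by 11 hours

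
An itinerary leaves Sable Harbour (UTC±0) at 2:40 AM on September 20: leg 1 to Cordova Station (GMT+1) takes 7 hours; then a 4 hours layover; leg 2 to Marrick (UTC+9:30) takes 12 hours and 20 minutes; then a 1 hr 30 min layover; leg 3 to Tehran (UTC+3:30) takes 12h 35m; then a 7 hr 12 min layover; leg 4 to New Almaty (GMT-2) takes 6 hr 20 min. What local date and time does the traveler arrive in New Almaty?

3:37 AM on Sep 22

Sable Harbour is at UTC+0, so departure is already 2:40 AM UTC on Sep 20.
Add 7 hours leg 1 → 9:40 AM UTC.
Add 4 hours layover in Cordova Station → 1:40 PM UTC.
Add 12 hours 20 minutes leg 2 → 2:00 AM UTC (Sep 21).
Add 1 hour 30 minutes layover in Marrick → 3:30 AM UTC.
Add 12 hours 35 minutes leg 3 → 4:05 PM UTC.
Add 7 hours and 12 minutes layover in Tehran → 11:17 PM UTC.
Add 6 hours and 20 minutes leg 4 → 5:37 AM UTC (Sep 22).
New Almaty is UTC−2:00, so local arrival = 5:37 AM − 2:00 = 3:37 AM on Sep 22.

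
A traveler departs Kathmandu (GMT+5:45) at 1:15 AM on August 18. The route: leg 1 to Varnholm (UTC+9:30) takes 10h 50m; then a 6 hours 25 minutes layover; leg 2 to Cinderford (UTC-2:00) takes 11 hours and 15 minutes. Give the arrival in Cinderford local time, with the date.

Convert departure to UTC: 1:15 AM − 5:45 = 7:30 PM UTC on Aug 17.
Add 10 hours 50 minutes leg 1 → 6:20 AM UTC (Aug 18).
Add 6 hours and 25 minutes layover in Varnholm → 12:45 PM UTC.
Add 11 hours 15 minutes leg 2 → 12:00 AM UTC (Aug 19).
Cinderford is UTC−2:00, so local arrival = 12:00 AM − 2:00 = 10:00 PM on Aug 18.

10:00 PM on August 18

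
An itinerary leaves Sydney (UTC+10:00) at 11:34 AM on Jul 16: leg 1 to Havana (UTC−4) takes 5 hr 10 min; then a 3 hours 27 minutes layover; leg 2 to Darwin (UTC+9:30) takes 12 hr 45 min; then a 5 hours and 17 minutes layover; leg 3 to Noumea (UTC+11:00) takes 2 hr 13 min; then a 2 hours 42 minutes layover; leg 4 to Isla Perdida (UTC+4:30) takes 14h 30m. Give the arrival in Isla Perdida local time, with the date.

4:08 AM on July 18

Convert departure to UTC: 11:34 AM − 10:00 = 1:34 AM UTC on Jul 16.
Add 5 hours 10 minutes leg 1 → 6:44 AM UTC.
Add 3 hours 27 minutes layover in Havana → 10:11 AM UTC.
Add 12 hours and 45 minutes leg 2 → 10:56 PM UTC.
Add 5 hours 17 minutes layover in Darwin → 4:13 AM UTC (Jul 17).
Add 2 hours 13 minutes leg 3 → 6:26 AM UTC.
Add 2 hours and 42 minutes layover in Noumea → 9:08 AM UTC.
Add 14 hours and 30 minutes leg 4 → 11:38 PM UTC.
Isla Perdida is UTC+4:30, so local arrival = 11:38 PM + 4:30 = 4:08 AM on Jul 18.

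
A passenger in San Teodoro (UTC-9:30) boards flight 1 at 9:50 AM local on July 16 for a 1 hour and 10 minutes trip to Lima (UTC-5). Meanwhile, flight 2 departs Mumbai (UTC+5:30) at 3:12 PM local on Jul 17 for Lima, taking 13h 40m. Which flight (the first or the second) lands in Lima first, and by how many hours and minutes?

the first, by 26 hours 52 minutes

Flight 1 in UTC: 9:50 AM + 9:30 = 7:20 PM on Jul 16.
+1 hour and 10 minutes → arrive 8:30 PM UTC on Jul 16.
Flight 2 in UTC: 3:12 PM − 5:30 = 9:42 AM on Jul 17.
+13 hours and 40 minutes → arrive 11:22 PM UTC on Jul 17.
Flight 1 lands earlier by 26 hours 52 minutes.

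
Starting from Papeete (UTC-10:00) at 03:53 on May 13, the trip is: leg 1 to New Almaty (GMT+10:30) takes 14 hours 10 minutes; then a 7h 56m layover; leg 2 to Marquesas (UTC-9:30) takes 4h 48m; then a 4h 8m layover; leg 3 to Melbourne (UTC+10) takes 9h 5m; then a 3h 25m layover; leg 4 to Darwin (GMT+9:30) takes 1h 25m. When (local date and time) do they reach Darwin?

20:20 on May 15

Convert departure to UTC: 03:53 + 10:00 = 13:53 UTC on May 13.
Add 14 hours and 10 minutes leg 1 → 04:03 UTC (May 14).
Add 7 hours 56 minutes layover in New Almaty → 11:59 UTC.
Add 4 hours and 48 minutes leg 2 → 16:47 UTC.
Add 4 hours 8 minutes layover in Marquesas → 20:55 UTC.
Add 9 hours 5 minutes leg 3 → 06:00 UTC (May 15).
Add 3 hours and 25 minutes layover in Melbourne → 09:25 UTC.
Add 1 hour and 25 minutes leg 4 → 10:50 UTC.
Darwin is UTC+9:30, so local arrival = 10:50 + 9:30 = 20:20 on May 15.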